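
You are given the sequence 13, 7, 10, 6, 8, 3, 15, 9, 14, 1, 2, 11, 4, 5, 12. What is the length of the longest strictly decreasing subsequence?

5

Negate each value so 'decreasing' becomes 'increasing', then run patience tails on the negated sequence:
-13 → extends → [-13]
-7 → extends → [-13, -7]
-10 → replaces -7 → [-13, -10]
-6 → extends → [-13, -10, -6]
-8 → replaces -6 → [-13, -10, -8]
-3 → extends → [-13, -10, -8, -3]
-15 → replaces -13 → [-15, -10, -8, -3]
-9 → replaces -8 → [-15, -10, -9, -3]
-14 → replaces -10 → [-15, -14, -9, -3]
-1 → extends → [-15, -14, -9, -3, -1]
-2 → replaces -1 → [-15, -14, -9, -3, -2]
-11 → replaces -9 → [-15, -14, -11, -3, -2]
-4 → replaces -3 → [-15, -14, -11, -4, -2]
-5 → replaces -4 → [-15, -14, -11, -5, -2]
-12 → replaces -11 → [-15, -14, -12, -5, -2]
Five tails, so the longest strictly decreasing subsequence of the original has length 5.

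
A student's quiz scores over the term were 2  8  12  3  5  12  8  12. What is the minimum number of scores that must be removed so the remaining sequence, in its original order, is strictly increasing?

3

Fewest deletions = n − (longest strictly increasing subsequence).
i:      1  2  3  4  5  6  7  8
a[i]:   2  8 12  3  5 12  8 12
dp:     1  2  3  2  3  4  4  5
max dp = 5, so deletions = 8 − 5 = 3.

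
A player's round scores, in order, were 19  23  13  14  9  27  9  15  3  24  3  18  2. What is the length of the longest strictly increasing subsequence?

Let dp[i] be the length of the longest such subsequence ending at index i:
i:      1  2  3  4  5  6  7  8  9 10 11 12 13
a[i]:  19 23 13 14  9 27  9 15  3 24  3 18  2
dp:     1  2  1  2  1  3  1  3  1  4  1  4  1
Maximum dp value is 4.

4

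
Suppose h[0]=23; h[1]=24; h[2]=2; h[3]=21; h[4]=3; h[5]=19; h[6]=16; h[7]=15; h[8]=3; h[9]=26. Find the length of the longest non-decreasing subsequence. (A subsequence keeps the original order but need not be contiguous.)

4

Track the smallest tail for each achievable length (allowing ties):
23 → extends → [23]
24 → extends → [23, 24]
2 → replaces 23 → [2, 24]
21 → replaces 24 → [2, 21]
3 → replaces 21 → [2, 3]
19 → extends → [2, 3, 19]
16 → replaces 19 → [2, 3, 16]
15 → replaces 16 → [2, 3, 15]
3 → replaces 15 → [2, 3, 3]
26 → extends → [2, 3, 3, 26]
Four tails, so the longest non-decreasing subsequence has length 4 (e.g. 2, 3, 19, 26).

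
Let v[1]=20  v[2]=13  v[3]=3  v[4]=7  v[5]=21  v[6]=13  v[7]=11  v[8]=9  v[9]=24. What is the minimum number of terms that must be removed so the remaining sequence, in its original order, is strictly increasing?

Fewest deletions = n − (longest strictly increasing subsequence).
i:      1  2  3  4  5  6  7  8  9
v[i]:  20 13  3  7 21 13 11  9 24
dp:     1  1  1  2  3  3  3  3  4
max dp = 4, so deletions = 9 − 4 = 5.

5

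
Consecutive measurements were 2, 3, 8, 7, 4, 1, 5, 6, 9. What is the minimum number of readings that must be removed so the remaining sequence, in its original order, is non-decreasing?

3

Fewest deletions = n − (longest non-decreasing subsequence).
Patience tails:
2 → extends → [2]
3 → extends → [2, 3]
8 → extends → [2, 3, 8]
7 → replaces 8 → [2, 3, 7]
4 → replaces 7 → [2, 3, 4]
1 → replaces 2 → [1, 3, 4]
5 → extends → [1, 3, 4, 5]
6 → extends → [1, 3, 4, 5, 6]
9 → extends → [1, 3, 4, 5, 6, 9]
Longest non-decreasing subsequence has length 6, so deletions = 9 − 6 = 3.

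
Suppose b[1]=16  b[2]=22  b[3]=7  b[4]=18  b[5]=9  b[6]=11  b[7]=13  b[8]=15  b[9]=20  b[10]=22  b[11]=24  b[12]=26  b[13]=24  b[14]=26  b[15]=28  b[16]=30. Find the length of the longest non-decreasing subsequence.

12

Let dp[i] be the length of the longest such subsequence ending at index i:
i:      1  2  3  4  5  6  7  8  9 10 11 12 13 14 15 16
b[i]:  16 22  7 18  9 11 13 15 20 22 24 26 24 26 28 30
dp:     1  2  1  2  2  3  4  5  6  7  8  9  9 10 11 12
Maximum dp value is 12.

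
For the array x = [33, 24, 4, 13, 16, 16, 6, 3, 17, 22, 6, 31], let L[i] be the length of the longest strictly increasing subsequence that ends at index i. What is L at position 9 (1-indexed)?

4

dp[i] = 1 + max{dp[j] : j<i, x[j]<x[i]} (or 1 if no such j):
i:      1  2  3  4  5  6  7  8  9 10 11 12
x[i]:  33 24  4 13 16 16  6  3 17 22  6 31
dp:     1  1  1  2  3  3  2  1  4  5  2  6
At index 9 the value is 4.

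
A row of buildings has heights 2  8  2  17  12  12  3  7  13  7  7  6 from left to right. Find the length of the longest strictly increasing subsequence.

Let dp[i] be the length of the longest such subsequence ending at index i:
i:      1  2  3  4  5  6  7  8  9 10 11 12
a[i]:   2  8  2 17 12 12  3  7 13  7  7  6
dp:     1  2  1  3  3  3  2  3  4  3  3  3
Maximum dp value is 4.

4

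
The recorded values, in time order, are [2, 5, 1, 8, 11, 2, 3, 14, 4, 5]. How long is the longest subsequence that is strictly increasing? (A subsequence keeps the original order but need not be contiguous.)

5

Let dp[i] be the length of the longest such subsequence ending at index i:
i:      1  2  3  4  5  6  7  8  9 10
a[i]:   2  5  1  8 11  2  3 14  4  5
dp:     1  2  1  3  4  2  3  5  4  5
Maximum dp value is 5.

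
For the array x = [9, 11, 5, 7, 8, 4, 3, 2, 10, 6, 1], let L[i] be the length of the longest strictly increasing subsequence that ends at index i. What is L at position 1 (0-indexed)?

2

dp[i] = 1 + max{dp[j] : j<i, x[j]<x[i]} (or 1 if no such j):
i:      0  1  2  3  4  5  6  7  8  9 10
x[i]:   9 11  5  7  8  4  3  2 10  6  1
dp:     1  2  1  2  3  1  1  1  4  2  1
At index 1 the value is 2.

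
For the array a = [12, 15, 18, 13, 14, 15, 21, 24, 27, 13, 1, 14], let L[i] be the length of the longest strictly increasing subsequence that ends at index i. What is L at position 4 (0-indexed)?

dp[i] = 1 + max{dp[j] : j<i, a[j]<a[i]} (or 1 if no such j):
i:      0  1  2  3  4  5  6  7  8  9 10 11
a[i]:  12 15 18 13 14 15 21 24 27 13  1 14
dp:     1  2  3  2  3  4  5  6  7  2  1  3
At index 4 the value is 3.

3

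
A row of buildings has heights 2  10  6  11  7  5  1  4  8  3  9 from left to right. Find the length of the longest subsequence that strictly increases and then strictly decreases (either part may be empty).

inc[i] = longest strictly increasing subsequence ending at i; dec[i] = longest strictly decreasing subsequence starting at i:
i:      1  2  3  4  5  6  7  8  9 10 11
a[i]:   2 10  6 11  7  5  1  4  8  3  9
inc:    1  2  2  3  3  2  1  2  4  2  5
dec:    2  5  4  5  4  3  1  2  2  1  1
Best peak at i=4 (value 11): inc=3, dec=5, length 3+5−1 = 7.

7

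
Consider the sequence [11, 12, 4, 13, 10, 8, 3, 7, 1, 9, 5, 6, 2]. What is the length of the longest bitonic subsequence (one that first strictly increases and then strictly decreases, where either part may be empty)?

inc[i] = longest strictly increasing subsequence ending at i; dec[i] = longest strictly decreasing subsequence starting at i:
i:      1  2  3  4  5  6  7  8  9 10 11 12 13
a[i]:  11 12  4 13 10  8  3  7  1  9  5  6  2
inc:    1  2  1  3  2  2  1  2  1  3  2  3  2
dec:    6  6  3  6  5  4  2  3  1  3  2  2  1
Best peak at i=4 (value 13): inc=3, dec=6, length 3+6−1 = 8.

8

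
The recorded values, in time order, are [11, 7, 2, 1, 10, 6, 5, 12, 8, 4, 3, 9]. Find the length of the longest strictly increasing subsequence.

4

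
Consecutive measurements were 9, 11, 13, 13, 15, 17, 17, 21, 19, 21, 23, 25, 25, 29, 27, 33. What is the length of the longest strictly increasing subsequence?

Let dp[i] be the length of the longest such subsequence ending at index i:
i:      1  2  3  4  5  6  7  8  9 10 11 12 13 14 15 16
a[i]:   9 11 13 13 15 17 17 21 19 21 23 25 25 29 27 33
dp:     1  2  3  3  4  5  5  6  6  7  8  9  9 10 10 11
Maximum dp value is 11.

11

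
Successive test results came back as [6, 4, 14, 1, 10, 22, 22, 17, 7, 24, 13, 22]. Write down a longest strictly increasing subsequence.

6, 14, 22, 24

Patience tails give the LIS length; then backtrack through the dp parents:
6 → extends → [6]
4 → replaces 6 → [4]
14 → extends → [4, 14]
1 → replaces 4 → [1, 14]
10 → replaces 14 → [1, 10]
22 → extends → [1, 10, 22]
22 → already a tail → [1, 10, 22]
17 → replaces 22 → [1, 10, 17]
7 → replaces 10 → [1, 7, 17]
24 → extends → [1, 7, 17, 24]
13 → replaces 17 → [1, 7, 13, 24]
22 → replaces 24 → [1, 7, 13, 22]
Length 4; one witness is 6, 14, 22, 24.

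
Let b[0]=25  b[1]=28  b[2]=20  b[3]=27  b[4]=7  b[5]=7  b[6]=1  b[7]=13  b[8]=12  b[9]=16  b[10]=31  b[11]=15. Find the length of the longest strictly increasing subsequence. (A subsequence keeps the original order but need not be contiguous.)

4

Track the smallest tail for each achievable length (strict):
25 → extends → [25]
28 → extends → [25, 28]
20 → replaces 25 → [20, 28]
27 → replaces 28 → [20, 27]
7 → replaces 20 → [7, 27]
7 → already a tail → [7, 27]
1 → replaces 7 → [1, 27]
13 → replaces 27 → [1, 13]
12 → replaces 13 → [1, 12]
16 → extends → [1, 12, 16]
31 → extends → [1, 12, 16, 31]
15 → replaces 16 → [1, 12, 15, 31]
Four tails, so the longest strictly increasing subsequence has length 4 (e.g. 7, 13, 16, 31).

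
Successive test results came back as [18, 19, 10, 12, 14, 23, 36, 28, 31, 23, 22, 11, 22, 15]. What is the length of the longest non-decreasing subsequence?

Let dp[i] be the length of the longest such subsequence ending at index i:
i:      1  2  3  4  5  6  7  8  9 10 11 12 13 14
a[i]:  18 19 10 12 14 23 36 28 31 23 22 11 22 15
dp:     1  2  1  2  3  4  5  5  6  5  4  2  5  4
Maximum dp value is 6.

6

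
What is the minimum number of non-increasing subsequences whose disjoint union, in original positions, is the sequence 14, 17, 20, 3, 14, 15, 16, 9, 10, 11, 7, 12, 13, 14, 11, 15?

8

Place each on the leftmost legal pile:
14 → new pile 1 (tops now [14])
17 → new pile 2 (tops now [14, 17])
20 → new pile 3 (tops now [14, 17, 20])
3 → pile 1 (tops now [3, 17, 20])
14 → pile 2 (tops now [3, 14, 20])
15 → pile 3 (tops now [3, 14, 15])
16 → new pile 4 (tops now [3, 14, 15, 16])
9 → pile 2 (tops now [3, 9, 15, 16])
10 → pile 3 (tops now [3, 9, 10, 16])
11 → pile 4 (tops now [3, 9, 10, 11])
7 → pile 2 (tops now [3, 7, 10, 11])
12 → new pile 5 (tops now [3, 7, 10, 11, 12])
13 → new pile 6 (tops now [3, 7, 10, 11, 12, 13])
14 → new pile 7 (tops now [3, 7, 10, 11, 12, 13, 14])
11 → pile 4 (tops now [3, 7, 10, 11, 12, 13, 14])
15 → new pile 8 (tops now [3, 7, 10, 11, 12, 13, 14, 15])
Eight piles.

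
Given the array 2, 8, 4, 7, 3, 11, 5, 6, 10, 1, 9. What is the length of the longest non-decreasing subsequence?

5

Let dp[i] be the length of the longest such subsequence ending at index i:
i:      1  2  3  4  5  6  7  8  9 10 11
a[i]:   2  8  4  7  3 11  5  6 10  1  9
dp:     1  2  2  3  2  4  3  4  5  1  5
Maximum dp value is 5.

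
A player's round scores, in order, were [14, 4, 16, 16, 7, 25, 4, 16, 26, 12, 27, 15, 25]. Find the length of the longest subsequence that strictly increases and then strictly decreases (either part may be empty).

6

inc[i] = longest strictly increasing subsequence ending at i; dec[i] = longest strictly decreasing subsequence starting at i:
i:      1  2  3  4  5  6  7  8  9 10 11 12 13
a[i]:  14  4 16 16  7 25  4 16 26 12 27 15 25
inc:    1  1  2  2  2  3  1  3  4  3  5  4  5
dec:    3  1  3  3  2  3  1  2  2  1  2  1  1
Best peak at i=11 (value 27): inc=5, dec=2, length 5+2−1 = 6.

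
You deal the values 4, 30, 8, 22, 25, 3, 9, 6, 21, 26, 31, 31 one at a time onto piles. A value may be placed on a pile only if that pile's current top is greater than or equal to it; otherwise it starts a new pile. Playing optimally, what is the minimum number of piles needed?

6

The minimum number of non-increasing subsequences covering a sequence equals the length of its longest strictly increasing subsequence.
LIS length is 6 (e.g. 4, 8, 22, 25, 26, 31), so 6 piles are needed.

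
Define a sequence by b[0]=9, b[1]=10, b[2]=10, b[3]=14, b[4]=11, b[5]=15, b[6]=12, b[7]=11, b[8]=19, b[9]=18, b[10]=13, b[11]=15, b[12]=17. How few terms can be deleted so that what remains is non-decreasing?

5

Fewest deletions = n − (longest non-decreasing subsequence).
i:      0  1  2  3  4  5  6  7  8  9 10 11 12
b[i]:   9 10 10 14 11 15 12 11 19 18 13 15 17
dp:     1  2  3  4  4  5  5  5  6  6  6  7  8
max dp = 8, so deletions = 13 − 8 = 5.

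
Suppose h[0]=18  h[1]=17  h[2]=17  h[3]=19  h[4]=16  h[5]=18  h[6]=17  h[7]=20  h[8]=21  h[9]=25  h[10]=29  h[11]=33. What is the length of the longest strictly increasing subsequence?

7

Let dp[i] be the length of the longest such subsequence ending at index i:
i:      0  1  2  3  4  5  6  7  8  9 10 11
h[i]:  18 17 17 19 16 18 17 20 21 25 29 33
dp:     1  1  1  2  1  2  2  3  4  5  6  7
Maximum dp value is 7.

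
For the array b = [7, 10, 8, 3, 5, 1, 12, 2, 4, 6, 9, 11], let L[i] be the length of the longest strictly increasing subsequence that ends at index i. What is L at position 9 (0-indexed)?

dp[i] = 1 + max{dp[j] : j<i, b[j]<b[i]} (or 1 if no such j):
i:      0  1  2  3  4  5  6  7  8  9 10 11
b[i]:   7 10  8  3  5  1 12  2  4  6  9 11
dp:     1  2  2  1  2  1  3  2  3  4  5  6
At index 9 the value is 4.

4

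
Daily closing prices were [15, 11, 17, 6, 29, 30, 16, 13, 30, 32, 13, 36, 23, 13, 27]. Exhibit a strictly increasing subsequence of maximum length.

Patience tails give the LIS length; then backtrack through the dp parents:
15 → extends → [15]
11 → replaces 15 → [11]
17 → extends → [11, 17]
6 → replaces 11 → [6, 17]
29 → extends → [6, 17, 29]
30 → extends → [6, 17, 29, 30]
16 → replaces 17 → [6, 16, 29, 30]
13 → replaces 16 → [6, 13, 29, 30]
30 → already a tail → [6, 13, 29, 30]
32 → extends → [6, 13, 29, 30, 32]
13 → already a tail → [6, 13, 29, 30, 32]
36 → extends → [6, 13, 29, 30, 32, 36]
23 → replaces 29 → [6, 13, 23, 30, 32, 36]
13 → already a tail → [6, 13, 23, 30, 32, 36]
27 → replaces 30 → [6, 13, 23, 27, 32, 36]
Length 6; one witness is 15, 17, 29, 30, 32, 36.

15, 17, 29, 30, 32, 36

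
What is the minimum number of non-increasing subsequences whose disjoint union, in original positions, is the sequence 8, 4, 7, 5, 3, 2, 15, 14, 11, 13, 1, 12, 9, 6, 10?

Place each on the leftmost legal pile:
8 → new pile 1 (tops now [8])
4 → pile 1 (tops now [4])
7 → new pile 2 (tops now [4, 7])
5 → pile 2 (tops now [4, 5])
3 → pile 1 (tops now [3, 5])
2 → pile 1 (tops now [2, 5])
15 → new pile 3 (tops now [2, 5, 15])
14 → pile 3 (tops now [2, 5, 14])
11 → pile 3 (tops now [2, 5, 11])
13 → new pile 4 (tops now [2, 5, 11, 13])
1 → pile 1 (tops now [1, 5, 11, 13])
12 → pile 4 (tops now [1, 5, 11, 12])
9 → pile 3 (tops now [1, 5, 9, 12])
6 → pile 3 (tops now [1, 5, 6, 12])
10 → pile 4 (tops now [1, 5, 6, 10])
Four piles.

4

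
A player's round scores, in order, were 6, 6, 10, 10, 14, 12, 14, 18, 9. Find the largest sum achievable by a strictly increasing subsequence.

Let S[i] be the best sum of a strictly increasing subsequence ending at i:
i:      1  2  3  4  5  6  7  8  9
a[i]:   6  6 10 10 14 12 14 18  9
S:      6  6 16 16 30 28 42 60 15
Maximum is 60 (e.g. 6 + 10 + 12 + 14 + 18).

60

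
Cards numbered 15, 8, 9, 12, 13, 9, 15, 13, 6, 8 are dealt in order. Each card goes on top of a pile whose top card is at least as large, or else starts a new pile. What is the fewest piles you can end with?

Place each on the leftmost legal pile:
15 → new pile 1 (tops now [15])
8 → pile 1 (tops now [8])
9 → new pile 2 (tops now [8, 9])
12 → new pile 3 (tops now [8, 9, 12])
13 → new pile 4 (tops now [8, 9, 12, 13])
9 → pile 2 (tops now [8, 9, 12, 13])
15 → new pile 5 (tops now [8, 9, 12, 13, 15])
13 → pile 4 (tops now [8, 9, 12, 13, 15])
6 → pile 1 (tops now [6, 9, 12, 13, 15])
8 → pile 2 (tops now [6, 8, 12, 13, 15])
Five piles.

5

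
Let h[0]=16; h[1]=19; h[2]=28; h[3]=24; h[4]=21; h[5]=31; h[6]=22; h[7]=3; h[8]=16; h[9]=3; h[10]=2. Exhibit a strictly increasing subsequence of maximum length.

16, 19, 28, 31

Patience tails give the LIS length; then backtrack through the dp parents:
16 → extends → [16]
19 → extends → [16, 19]
28 → extends → [16, 19, 28]
24 → replaces 28 → [16, 19, 24]
21 → replaces 24 → [16, 19, 21]
31 → extends → [16, 19, 21, 31]
22 → replaces 31 → [16, 19, 21, 22]
3 → replaces 16 → [3, 19, 21, 22]
16 → replaces 19 → [3, 16, 21, 22]
3 → already a tail → [3, 16, 21, 22]
2 → replaces 3 → [2, 16, 21, 22]
Length 4; one witness is 16, 19, 28, 31.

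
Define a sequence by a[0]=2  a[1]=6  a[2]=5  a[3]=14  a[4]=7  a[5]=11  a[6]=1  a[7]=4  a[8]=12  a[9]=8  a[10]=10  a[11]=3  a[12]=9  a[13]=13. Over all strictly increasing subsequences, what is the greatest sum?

51

Let S[i] be the best sum of a strictly increasing subsequence ending at i:
i:      0  1  2  3  4  5  6  7  8  9 10 11 12 13
a[i]:   2  6  5 14  7 11  1  4 12  8 10  3  9 13
S:      2  8  7 22 15 26  1  6 38 23 33  5 32 51
Maximum is 51 (e.g. 2 + 6 + 7 + 11 + 12 + 13).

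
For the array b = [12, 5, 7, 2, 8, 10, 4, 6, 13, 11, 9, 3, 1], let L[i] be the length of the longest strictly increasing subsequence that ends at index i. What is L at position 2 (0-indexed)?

2

dp[i] = 1 + max{dp[j] : j<i, b[j]<b[i]} (or 1 if no such j):
i:      0  1  2  3  4  5  6  7  8  9 10 11 12
b[i]:  12  5  7  2  8 10  4  6 13 11  9  3  1
dp:     1  1  2  1  3  4  2  3  5  5  4  2  1
At index 2 the value is 2.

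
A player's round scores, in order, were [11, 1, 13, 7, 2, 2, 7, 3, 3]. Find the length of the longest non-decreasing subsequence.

5

Track the smallest tail for each achievable length (allowing ties):
11 → extends → [11]
1 → replaces 11 → [1]
13 → extends → [1, 13]
7 → replaces 13 → [1, 7]
2 → replaces 7 → [1, 2]
2 → extends → [1, 2, 2]
7 → extends → [1, 2, 2, 7]
3 → replaces 7 → [1, 2, 2, 3]
3 → extends → [1, 2, 2, 3, 3]
Five tails, so the longest non-decreasing subsequence has length 5 (e.g. 1, 2, 2, 3, 3).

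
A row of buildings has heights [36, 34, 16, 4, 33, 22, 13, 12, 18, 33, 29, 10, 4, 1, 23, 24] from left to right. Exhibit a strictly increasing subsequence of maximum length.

4, 13, 18, 23, 24

Patience tails give the LIS length; then backtrack through the dp parents:
36 → extends → [36]
34 → replaces 36 → [34]
16 → replaces 34 → [16]
4 → replaces 16 → [4]
33 → extends → [4, 33]
22 → replaces 33 → [4, 22]
13 → replaces 22 → [4, 13]
12 → replaces 13 → [4, 12]
18 → extends → [4, 12, 18]
33 → extends → [4, 12, 18, 33]
29 → replaces 33 → [4, 12, 18, 29]
10 → replaces 12 → [4, 10, 18, 29]
4 → already a tail → [4, 10, 18, 29]
1 → replaces 4 → [1, 10, 18, 29]
23 → replaces 29 → [1, 10, 18, 23]
24 → extends → [1, 10, 18, 23, 24]
Length 5; one witness is 4, 13, 18, 23, 24.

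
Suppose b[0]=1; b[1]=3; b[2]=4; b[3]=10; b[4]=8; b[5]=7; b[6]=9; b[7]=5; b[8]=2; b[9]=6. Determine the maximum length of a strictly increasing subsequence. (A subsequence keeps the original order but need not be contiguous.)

5

Track the smallest tail for each achievable length (strict):
1 → extends → [1]
3 → extends → [1, 3]
4 → extends → [1, 3, 4]
10 → extends → [1, 3, 4, 10]
8 → replaces 10 → [1, 3, 4, 8]
7 → replaces 8 → [1, 3, 4, 7]
9 → extends → [1, 3, 4, 7, 9]
5 → replaces 7 → [1, 3, 4, 5, 9]
2 → replaces 3 → [1, 2, 4, 5, 9]
6 → replaces 9 → [1, 2, 4, 5, 6]
Five tails, so the longest strictly increasing subsequence has length 5 (e.g. 1, 3, 4, 8, 9).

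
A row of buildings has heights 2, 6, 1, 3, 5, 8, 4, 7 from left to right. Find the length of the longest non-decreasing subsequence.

4

Track the smallest tail for each achievable length (allowing ties):
2 → extends → [2]
6 → extends → [2, 6]
1 → replaces 2 → [1, 6]
3 → replaces 6 → [1, 3]
5 → extends → [1, 3, 5]
8 → extends → [1, 3, 5, 8]
4 → replaces 5 → [1, 3, 4, 8]
7 → replaces 8 → [1, 3, 4, 7]
Four tails, so the longest non-decreasing subsequence has length 4 (e.g. 2, 3, 5, 8).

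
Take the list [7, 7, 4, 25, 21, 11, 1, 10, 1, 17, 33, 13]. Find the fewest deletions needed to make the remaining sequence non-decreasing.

Fewest deletions = n − (longest non-decreasing subsequence).
i:      1  2  3  4  5  6  7  8  9 10 11 12
a[i]:   7  7  4 25 21 11  1 10  1 17 33 13
dp:     1  2  1  3  3  3  1  3  2  4  5  4
max dp = 5, so deletions = 12 − 5 = 7.

7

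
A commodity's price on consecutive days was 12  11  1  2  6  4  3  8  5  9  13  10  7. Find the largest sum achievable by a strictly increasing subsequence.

Let S[i] be the best sum of a strictly increasing subsequence ending at i:
i:      1  2  3  4  5  6  7  8  9 10 11 12 13
a[i]:  12 11  1  2  6  4  3  8  5  9 13 10  7
S:     12 11  1  3  9  7  6 17 12 26 39 36 19
Maximum is 39 (e.g. 1 + 2 + 6 + 8 + 9 + 13).

39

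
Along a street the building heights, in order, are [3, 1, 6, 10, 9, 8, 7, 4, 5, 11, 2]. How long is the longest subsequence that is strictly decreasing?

6

Negate each value so 'decreasing' becomes 'increasing', then run patience tails on the negated sequence:
-3 → extends → [-3]
-1 → extends → [-3, -1]
-6 → replaces -3 → [-6, -1]
-10 → replaces -6 → [-10, -1]
-9 → replaces -1 → [-10, -9]
-8 → extends → [-10, -9, -8]
-7 → extends → [-10, -9, -8, -7]
-4 → extends → [-10, -9, -8, -7, -4]
-5 → replaces -4 → [-10, -9, -8, -7, -5]
-11 → replaces -10 → [-11, -9, -8, -7, -5]
-2 → extends → [-11, -9, -8, -7, -5, -2]
Six tails, so the longest strictly decreasing subsequence of the original has length 6.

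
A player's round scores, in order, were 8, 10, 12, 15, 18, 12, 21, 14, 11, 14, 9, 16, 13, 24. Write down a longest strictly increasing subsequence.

8, 10, 12, 15, 18, 21, 24

Patience tails give the LIS length; then backtrack through the dp parents:
8 → extends → [8]
10 → extends → [8, 10]
12 → extends → [8, 10, 12]
15 → extends → [8, 10, 12, 15]
18 → extends → [8, 10, 12, 15, 18]
12 → already a tail → [8, 10, 12, 15, 18]
21 → extends → [8, 10, 12, 15, 18, 21]
14 → replaces 15 → [8, 10, 12, 14, 18, 21]
11 → replaces 12 → [8, 10, 11, 14, 18, 21]
14 → already a tail → [8, 10, 11, 14, 18, 21]
9 → replaces 10 → [8, 9, 11, 14, 18, 21]
16 → replaces 18 → [8, 9, 11, 14, 16, 21]
13 → replaces 14 → [8, 9, 11, 13, 16, 21]
24 → extends → [8, 9, 11, 13, 16, 21, 24]
Length 7; one witness is 8, 10, 12, 15, 18, 21, 24.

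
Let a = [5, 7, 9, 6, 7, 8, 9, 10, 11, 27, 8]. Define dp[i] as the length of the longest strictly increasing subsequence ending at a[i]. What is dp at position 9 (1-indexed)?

7

dp[i] = 1 + max{dp[j] : j<i, a[j]<a[i]} (or 1 if no such j):
i:      1  2  3  4  5  6  7  8  9 10 11
a[i]:   5  7  9  6  7  8  9 10 11 27  8
dp:     1  2  3  2  3  4  5  6  7  8  4
At index 9 the value is 7.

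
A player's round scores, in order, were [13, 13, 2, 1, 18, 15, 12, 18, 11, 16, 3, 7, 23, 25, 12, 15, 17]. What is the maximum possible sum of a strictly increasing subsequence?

Let S[i] be the best sum of a strictly increasing subsequence ending at i:
i:      1  2  3  4  5  6  7  8  9 10 11 12 13 14 15 16 17
a[i]:  13 13  2  1 18 15 12 18 11 16  3  7 23 25 12 15 17
S:     13 13  2  1 31 28 14 46 13 44  5 12 69 94 25 40 61
Maximum is 94 (e.g. 13 + 15 + 18 + 23 + 25).

94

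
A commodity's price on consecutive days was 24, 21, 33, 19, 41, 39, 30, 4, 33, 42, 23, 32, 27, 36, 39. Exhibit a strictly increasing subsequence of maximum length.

24, 30, 33, 36, 39

Patience tails give the LIS length; then backtrack through the dp parents:
24 → extends → [24]
21 → replaces 24 → [21]
33 → extends → [21, 33]
19 → replaces 21 → [19, 33]
41 → extends → [19, 33, 41]
39 → replaces 41 → [19, 33, 39]
30 → replaces 33 → [19, 30, 39]
4 → replaces 19 → [4, 30, 39]
33 → replaces 39 → [4, 30, 33]
42 → extends → [4, 30, 33, 42]
23 → replaces 30 → [4, 23, 33, 42]
32 → replaces 33 → [4, 23, 32, 42]
27 → replaces 32 → [4, 23, 27, 42]
36 → replaces 42 → [4, 23, 27, 36]
39 → extends → [4, 23, 27, 36, 39]
Length 5; one witness is 24, 30, 33, 36, 39.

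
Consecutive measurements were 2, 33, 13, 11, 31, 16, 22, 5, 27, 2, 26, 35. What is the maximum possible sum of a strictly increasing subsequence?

Let S[i] be the best sum of a strictly increasing subsequence ending at i:
i:       1   2   3   4   5   6   7   8   9  10  11  12
a[i]:    2  33  13  11  31  16  22   5  27   2  26  35
S:       2  35  15  13  46  31  53   7  80   2  79 115
Maximum is 115 (e.g. 2 + 13 + 16 + 22 + 27 + 35).

115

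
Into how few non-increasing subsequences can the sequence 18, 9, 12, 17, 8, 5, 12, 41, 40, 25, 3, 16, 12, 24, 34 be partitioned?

5

The minimum number of non-increasing subsequences covering a sequence equals the length of its longest strictly increasing subsequence.
LIS length is 5 (e.g. 9, 12, 17, 25, 34), so 5 piles are needed.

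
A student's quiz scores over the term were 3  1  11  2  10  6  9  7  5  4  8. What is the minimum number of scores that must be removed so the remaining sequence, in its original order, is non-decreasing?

6

Fewest deletions = n − (longest non-decreasing subsequence).
i:      1  2  3  4  5  6  7  8  9 10 11
a[i]:   3  1 11  2 10  6  9  7  5  4  8
dp:     1  1  2  2  3  3  4  4  3  3  5
max dp = 5, so deletions = 11 − 5 = 6.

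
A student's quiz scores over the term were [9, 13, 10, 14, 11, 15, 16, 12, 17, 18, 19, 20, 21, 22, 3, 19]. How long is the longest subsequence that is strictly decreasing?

3

Negate each value so 'decreasing' becomes 'increasing', then run patience tails on the negated sequence:
-9 → extends → [-9]
-13 → replaces -9 → [-13]
-10 → extends → [-13, -10]
-14 → replaces -13 → [-14, -10]
-11 → replaces -10 → [-14, -11]
-15 → replaces -14 → [-15, -11]
-16 → replaces -15 → [-16, -11]
-12 → replaces -11 → [-16, -12]
-17 → replaces -16 → [-17, -12]
-18 → replaces -17 → [-18, -12]
-19 → replaces -18 → [-19, -12]
-20 → replaces -19 → [-20, -12]
-21 → replaces -20 → [-21, -12]
-22 → replaces -21 → [-22, -12]
-3 → extends → [-22, -12, -3]
-19 → replaces -12 → [-22, -19, -3]
Three tails, so the longest strictly decreasing subsequence of the original has length 3.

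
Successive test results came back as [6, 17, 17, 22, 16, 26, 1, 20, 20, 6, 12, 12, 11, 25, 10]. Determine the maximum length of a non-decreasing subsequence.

6

Let dp[i] be the length of the longest such subsequence ending at index i:
i:      1  2  3  4  5  6  7  8  9 10 11 12 13 14 15
a[i]:   6 17 17 22 16 26  1 20 20  6 12 12 11 25 10
dp:     1  2  3  4  2  5  1  4  5  2  3  4  3  6  3
Maximum dp value is 6.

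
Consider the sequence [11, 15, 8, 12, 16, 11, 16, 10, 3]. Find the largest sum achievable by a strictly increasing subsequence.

42

Let S[i] be the best sum of a strictly increasing subsequence ending at i:
i:      1  2  3  4  5  6  7  8  9
a[i]:  11 15  8 12 16 11 16 10  3
S:     11 26  8 23 42 19 42 18  3
Maximum is 42 (e.g. 11 + 15 + 16).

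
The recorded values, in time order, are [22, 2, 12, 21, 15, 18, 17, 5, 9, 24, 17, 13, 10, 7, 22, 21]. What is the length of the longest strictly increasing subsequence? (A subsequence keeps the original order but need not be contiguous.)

5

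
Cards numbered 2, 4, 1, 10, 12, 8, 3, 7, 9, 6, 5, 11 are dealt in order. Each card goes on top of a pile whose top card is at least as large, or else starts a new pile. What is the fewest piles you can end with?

Place each on the leftmost legal pile:
2 → new pile 1 (tops now [2])
4 → new pile 2 (tops now [2, 4])
1 → pile 1 (tops now [1, 4])
10 → new pile 3 (tops now [1, 4, 10])
12 → new pile 4 (tops now [1, 4, 10, 12])
8 → pile 3 (tops now [1, 4, 8, 12])
3 → pile 2 (tops now [1, 3, 8, 12])
7 → pile 3 (tops now [1, 3, 7, 12])
9 → pile 4 (tops now [1, 3, 7, 9])
6 → pile 3 (tops now [1, 3, 6, 9])
5 → pile 3 (tops now [1, 3, 5, 9])
11 → new pile 5 (tops now [1, 3, 5, 9, 11])
Five piles.

5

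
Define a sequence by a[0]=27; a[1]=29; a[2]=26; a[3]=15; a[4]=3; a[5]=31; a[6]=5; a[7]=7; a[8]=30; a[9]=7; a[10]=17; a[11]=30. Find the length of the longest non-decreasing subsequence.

6

Track the smallest tail for each achievable length (allowing ties):
27 → extends → [27]
29 → extends → [27, 29]
26 → replaces 27 → [26, 29]
15 → replaces 26 → [15, 29]
3 → replaces 15 → [3, 29]
31 → extends → [3, 29, 31]
5 → replaces 29 → [3, 5, 31]
7 → replaces 31 → [3, 5, 7]
30 → extends → [3, 5, 7, 30]
7 → replaces 30 → [3, 5, 7, 7]
17 → extends → [3, 5, 7, 7, 17]
30 → extends → [3, 5, 7, 7, 17, 30]
Six tails, so the longest non-decreasing subsequence has length 6 (e.g. 3, 5, 7, 7, 17, 30).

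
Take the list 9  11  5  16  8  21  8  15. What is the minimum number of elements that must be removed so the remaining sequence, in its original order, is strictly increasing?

Fewest deletions = n − (longest strictly increasing subsequence).
i:      1  2  3  4  5  6  7  8
a[i]:   9 11  5 16  8 21  8 15
dp:     1  2  1  3  2  4  2  3
max dp = 4, so deletions = 8 − 4 = 4.

4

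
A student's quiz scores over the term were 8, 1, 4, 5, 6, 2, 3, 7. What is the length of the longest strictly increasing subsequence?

5

Let dp[i] be the length of the longest such subsequence ending at index i:
i:     1 2 3 4 5 6 7 8
a[i]:  8 1 4 5 6 2 3 7
dp:    1 1 2 3 4 2 3 5
Maximum dp value is 5.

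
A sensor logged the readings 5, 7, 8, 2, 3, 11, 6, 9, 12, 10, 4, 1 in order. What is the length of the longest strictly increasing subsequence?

5

Let dp[i] be the length of the longest such subsequence ending at index i:
i:      1  2  3  4  5  6  7  8  9 10 11 12
a[i]:   5  7  8  2  3 11  6  9 12 10  4  1
dp:     1  2  3  1  2  4  3  4  5  5  3  1
Maximum dp value is 5.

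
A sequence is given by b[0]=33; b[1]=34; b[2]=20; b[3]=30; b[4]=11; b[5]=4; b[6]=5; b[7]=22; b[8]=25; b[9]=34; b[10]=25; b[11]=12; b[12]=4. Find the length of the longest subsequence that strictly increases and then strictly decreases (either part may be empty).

inc[i] = longest strictly increasing subsequence ending at i; dec[i] = longest strictly decreasing subsequence starting at i:
i:      0  1  2  3  4  5  6  7  8  9 10 11 12
b[i]:  33 34 20 30 11  4  5 22 25 34 25 12  4
inc:    1  2  1  2  1  1  2  3  4  5  4  3  1
dec:    5  5  4  4  3  1  2  3  3  4  3  2  1
Best peak at i=9 (value 34): inc=5, dec=4, length 5+4−1 = 8.

8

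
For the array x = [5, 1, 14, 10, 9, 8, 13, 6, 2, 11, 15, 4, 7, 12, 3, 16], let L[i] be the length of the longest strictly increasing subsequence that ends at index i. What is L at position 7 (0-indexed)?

dp[i] = 1 + max{dp[j] : j<i, x[j]<x[i]} (or 1 if no such j):
i:      0  1  2  3  4  5  6  7  8  9 10 11 12 13 14 15
x[i]:   5  1 14 10  9  8 13  6  2 11 15  4  7 12  3 16
dp:     1  1  2  2  2  2  3  2  2  3  4  3  4  5  3  6
At index 7 the value is 2.

2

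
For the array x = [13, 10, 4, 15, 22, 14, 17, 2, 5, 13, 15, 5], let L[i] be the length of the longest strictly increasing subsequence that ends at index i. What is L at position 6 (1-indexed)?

dp[i] = 1 + max{dp[j] : j<i, x[j]<x[i]} (or 1 if no such j):
i:      1  2  3  4  5  6  7  8  9 10 11 12
x[i]:  13 10  4 15 22 14 17  2  5 13 15  5
dp:     1  1  1  2  3  2  3  1  2  3  4  2
At index 6 the value is 2.

2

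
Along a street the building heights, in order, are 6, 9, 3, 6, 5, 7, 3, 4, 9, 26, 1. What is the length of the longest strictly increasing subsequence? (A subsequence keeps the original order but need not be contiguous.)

5

Let dp[i] be the length of the longest such subsequence ending at index i:
i:      1  2  3  4  5  6  7  8  9 10 11
a[i]:   6  9  3  6  5  7  3  4  9 26  1
dp:     1  2  1  2  2  3  1  2  4  5  1
Maximum dp value is 5.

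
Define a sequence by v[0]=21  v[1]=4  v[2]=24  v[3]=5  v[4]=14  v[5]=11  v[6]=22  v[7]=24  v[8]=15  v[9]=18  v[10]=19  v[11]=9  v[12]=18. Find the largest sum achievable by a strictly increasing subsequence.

75

Let S[i] be the best sum of a strictly increasing subsequence ending at i:
i:      0  1  2  3  4  5  6  7  8  9 10 11 12
v[i]:  21  4 24  5 14 11 22 24 15 18 19  9 18
S:     21  4 45  9 23 20 45 69 38 56 75 18 56
Maximum is 75 (e.g. 4 + 5 + 14 + 15 + 18 + 19).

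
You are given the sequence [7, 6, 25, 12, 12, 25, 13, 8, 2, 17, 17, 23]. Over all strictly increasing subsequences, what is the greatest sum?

72

Let S[i] be the best sum of a strictly increasing subsequence ending at i:
i:      1  2  3  4  5  6  7  8  9 10 11 12
a[i]:   7  6 25 12 12 25 13  8  2 17 17 23
S:      7  6 32 19 19 44 32 15  2 49 49 72
Maximum is 72 (e.g. 7 + 12 + 13 + 17 + 23).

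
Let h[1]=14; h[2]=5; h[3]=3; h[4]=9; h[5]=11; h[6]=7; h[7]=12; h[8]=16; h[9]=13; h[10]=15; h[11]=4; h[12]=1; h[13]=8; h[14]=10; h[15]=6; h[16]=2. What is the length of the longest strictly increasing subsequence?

Let dp[i] be the length of the longest such subsequence ending at index i:
i:      1  2  3  4  5  6  7  8  9 10 11 12 13 14 15 16
h[i]:  14  5  3  9 11  7 12 16 13 15  4  1  8 10  6  2
dp:     1  1  1  2  3  2  4  5  5  6  2  1  3  4  3  2
Maximum dp value is 6.

6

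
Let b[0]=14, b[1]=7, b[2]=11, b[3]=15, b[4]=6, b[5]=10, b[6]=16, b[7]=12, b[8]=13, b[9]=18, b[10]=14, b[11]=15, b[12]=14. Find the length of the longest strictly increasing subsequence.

Track the smallest tail for each achievable length (strict):
14 → extends → [14]
7 → replaces 14 → [7]
11 → extends → [7, 11]
15 → extends → [7, 11, 15]
6 → replaces 7 → [6, 11, 15]
10 → replaces 11 → [6, 10, 15]
16 → extends → [6, 10, 15, 16]
12 → replaces 15 → [6, 10, 12, 16]
13 → replaces 16 → [6, 10, 12, 13]
18 → extends → [6, 10, 12, 13, 18]
14 → replaces 18 → [6, 10, 12, 13, 14]
15 → extends → [6, 10, 12, 13, 14, 15]
14 → already a tail → [6, 10, 12, 13, 14, 15]
Six tails, so the longest strictly increasing subsequence has length 6 (e.g. 7, 11, 12, 13, 14, 15).

6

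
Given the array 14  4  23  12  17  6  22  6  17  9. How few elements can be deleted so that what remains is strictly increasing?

Fewest deletions = n − (longest strictly increasing subsequence).
i:      1  2  3  4  5  6  7  8  9 10
a[i]:  14  4 23 12 17  6 22  6 17  9
dp:     1  1  2  2  3  2  4  2  3  3
max dp = 4, so deletions = 10 − 4 = 6.

6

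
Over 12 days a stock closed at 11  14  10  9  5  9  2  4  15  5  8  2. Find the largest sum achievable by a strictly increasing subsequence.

Let S[i] be the best sum of a strictly increasing subsequence ending at i:
i:      1  2  3  4  5  6  7  8  9 10 11 12
a[i]:  11 14 10  9  5  9  2  4 15  5  8  2
S:     11 25 10  9  5 14  2  6 40 11 19  2
Maximum is 40 (e.g. 11 + 14 + 15).

40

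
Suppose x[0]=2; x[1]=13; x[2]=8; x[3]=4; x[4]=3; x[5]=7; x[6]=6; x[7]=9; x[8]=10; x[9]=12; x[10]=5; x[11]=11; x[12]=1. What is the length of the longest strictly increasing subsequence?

Track the smallest tail for each achievable length (strict):
2 → extends → [2]
13 → extends → [2, 13]
8 → replaces 13 → [2, 8]
4 → replaces 8 → [2, 4]
3 → replaces 4 → [2, 3]
7 → extends → [2, 3, 7]
6 → replaces 7 → [2, 3, 6]
9 → extends → [2, 3, 6, 9]
10 → extends → [2, 3, 6, 9, 10]
12 → extends → [2, 3, 6, 9, 10, 12]
5 → replaces 6 → [2, 3, 5, 9, 10, 12]
11 → replaces 12 → [2, 3, 5, 9, 10, 11]
1 → replaces 2 → [1, 3, 5, 9, 10, 11]
Six tails, so the longest strictly increasing subsequence has length 6 (e.g. 2, 4, 7, 9, 10, 12).

6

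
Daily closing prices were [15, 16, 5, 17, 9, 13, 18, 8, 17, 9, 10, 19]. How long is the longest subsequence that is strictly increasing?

Let dp[i] be the length of the longest such subsequence ending at index i:
i:      1  2  3  4  5  6  7  8  9 10 11 12
a[i]:  15 16  5 17  9 13 18  8 17  9 10 19
dp:     1  2  1  3  2  3  4  2  4  3  4  5
Maximum dp value is 5.

5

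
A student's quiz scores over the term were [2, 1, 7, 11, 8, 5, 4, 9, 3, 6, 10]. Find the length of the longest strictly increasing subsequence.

5

Track the smallest tail for each achievable length (strict):
2 → extends → [2]
1 → replaces 2 → [1]
7 → extends → [1, 7]
11 → extends → [1, 7, 11]
8 → replaces 11 → [1, 7, 8]
5 → replaces 7 → [1, 5, 8]
4 → replaces 5 → [1, 4, 8]
9 → extends → [1, 4, 8, 9]
3 → replaces 4 → [1, 3, 8, 9]
6 → replaces 8 → [1, 3, 6, 9]
10 → extends → [1, 3, 6, 9, 10]
Five tails, so the longest strictly increasing subsequence has length 5 (e.g. 2, 7, 8, 9, 10).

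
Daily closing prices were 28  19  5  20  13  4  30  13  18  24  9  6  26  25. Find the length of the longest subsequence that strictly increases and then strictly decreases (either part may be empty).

6

inc[i] = longest strictly increasing subsequence ending at i; dec[i] = longest strictly decreasing subsequence starting at i:
i:      1  2  3  4  5  6  7  8  9 10 11 12 13 14
a[i]:  28 19  5 20 13  4 30 13 18 24  9  6 26 25
inc:    1  1  1  2  2  1  3  2  3  4  2  2  5  5
dec:    5  4  2  4  3  1  4  3  3  3  2  1  2  1
Best peak at i=7 (value 30): inc=3, dec=4, length 3+4−1 = 6.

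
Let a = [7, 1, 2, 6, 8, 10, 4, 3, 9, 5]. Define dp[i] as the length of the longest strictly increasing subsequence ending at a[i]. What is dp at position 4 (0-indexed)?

4

dp[i] = 1 + max{dp[j] : j<i, a[j]<a[i]} (or 1 if no such j):
i:      0  1  2  3  4  5  6  7  8  9
a[i]:   7  1  2  6  8 10  4  3  9  5
dp:     1  1  2  3  4  5  3  3  5  4
At index 4 the value is 4.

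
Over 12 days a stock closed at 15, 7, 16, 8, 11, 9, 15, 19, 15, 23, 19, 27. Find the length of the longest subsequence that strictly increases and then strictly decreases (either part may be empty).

inc[i] = longest strictly increasing subsequence ending at i; dec[i] = longest strictly decreasing subsequence starting at i:
i:      1  2  3  4  5  6  7  8  9 10 11 12
a[i]:  15  7 16  8 11  9 15 19 15 23 19 27
inc:    1  1  2  2  3  3  4  5  4  6  5  7
dec:    3  1  3  1  2  1  1  2  1  2  1  1
Best peak at i=10 (value 23): inc=6, dec=2, length 6+2−1 = 7.

7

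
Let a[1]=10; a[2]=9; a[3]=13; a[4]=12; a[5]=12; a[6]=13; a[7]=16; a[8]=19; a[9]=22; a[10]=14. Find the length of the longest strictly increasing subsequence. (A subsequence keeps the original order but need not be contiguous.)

Let dp[i] be the length of the longest such subsequence ending at index i:
i:      1  2  3  4  5  6  7  8  9 10
a[i]:  10  9 13 12 12 13 16 19 22 14
dp:     1  1  2  2  2  3  4  5  6  4
Maximum dp value is 6.

6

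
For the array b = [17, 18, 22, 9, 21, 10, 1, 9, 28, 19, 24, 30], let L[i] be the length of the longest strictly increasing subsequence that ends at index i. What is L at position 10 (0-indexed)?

4

dp[i] = 1 + max{dp[j] : j<i, b[j]<b[i]} (or 1 if no such j):
i:      0  1  2  3  4  5  6  7  8  9 10 11
b[i]:  17 18 22  9 21 10  1  9 28 19 24 30
dp:     1  2  3  1  3  2  1  2  4  3  4  5
At index 10 the value is 4.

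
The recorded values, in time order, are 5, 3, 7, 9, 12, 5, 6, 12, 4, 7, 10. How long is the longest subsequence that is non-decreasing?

Track the smallest tail for each achievable length (allowing ties):
5 → extends → [5]
3 → replaces 5 → [3]
7 → extends → [3, 7]
9 → extends → [3, 7, 9]
12 → extends → [3, 7, 9, 12]
5 → replaces 7 → [3, 5, 9, 12]
6 → replaces 9 → [3, 5, 6, 12]
12 → extends → [3, 5, 6, 12, 12]
4 → replaces 5 → [3, 4, 6, 12, 12]
7 → replaces 12 → [3, 4, 6, 7, 12]
10 → replaces 12 → [3, 4, 6, 7, 10]
Five tails, so the longest non-decreasing subsequence has length 5 (e.g. 5, 7, 9, 12, 12).

5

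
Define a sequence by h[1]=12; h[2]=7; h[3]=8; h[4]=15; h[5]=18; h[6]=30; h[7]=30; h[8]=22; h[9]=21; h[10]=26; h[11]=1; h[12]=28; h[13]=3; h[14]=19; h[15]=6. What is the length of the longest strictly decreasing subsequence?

Negate each value so 'decreasing' becomes 'increasing', then run patience tails on the negated sequence:
-12 → extends → [-12]
-7 → extends → [-12, -7]
-8 → replaces -7 → [-12, -8]
-15 → replaces -12 → [-15, -8]
-18 → replaces -15 → [-18, -8]
-30 → replaces -18 → [-30, -8]
-30 → already a tail → [-30, -8]
-22 → replaces -8 → [-30, -22]
-21 → extends → [-30, -22, -21]
-26 → replaces -22 → [-30, -26, -21]
-1 → extends → [-30, -26, -21, -1]
-28 → replaces -26 → [-30, -28, -21, -1]
-3 → replaces -1 → [-30, -28, -21, -3]
-19 → replaces -3 → [-30, -28, -21, -19]
-6 → extends → [-30, -28, -21, -19, -6]
Five tails, so the longest strictly decreasing subsequence of the original has length 5.

5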